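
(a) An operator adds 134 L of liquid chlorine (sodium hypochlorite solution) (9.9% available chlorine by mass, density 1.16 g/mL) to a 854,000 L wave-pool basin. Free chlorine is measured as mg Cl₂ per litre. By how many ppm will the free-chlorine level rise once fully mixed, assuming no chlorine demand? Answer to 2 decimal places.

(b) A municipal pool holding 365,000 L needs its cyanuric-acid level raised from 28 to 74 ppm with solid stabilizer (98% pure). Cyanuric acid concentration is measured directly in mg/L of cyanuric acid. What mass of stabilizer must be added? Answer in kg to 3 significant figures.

(a) 18.02 ppm; (b) 17.1 kg

(a) Mass of solution: 134 L × 1000 mL/L × 1.16 g/mL = 155,400 g.
(a) Available chlorine delivered: 155,400 g × 0.099 = 15,390 g as Cl₂.
(a) Concentration rise: 15,390 g / 854,000 L = 18.02 mg/L = 18.02 ppm.

(b) CYA to add: (74 − 28) = 46 mg/L × 365,000 L = 16,790 g cyanuric acid.
(b) At 98% purity: 16,790 / 0.98 = 17,130 g product.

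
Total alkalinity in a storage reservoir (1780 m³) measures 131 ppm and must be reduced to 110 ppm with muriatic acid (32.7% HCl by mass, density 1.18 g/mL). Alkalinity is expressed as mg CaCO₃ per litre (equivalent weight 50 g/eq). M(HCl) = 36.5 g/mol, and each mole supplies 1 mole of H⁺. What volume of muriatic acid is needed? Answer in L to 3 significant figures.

70.7 L

Volume: 1780 m³ = 1,780,000 L.
Alkalinity to neutralize: (131 − 110) = 21 mg/L as CaCO₃ × 1,780,000 L = 37,380 g as CaCO₃.
Equivalents of H⁺ required: 37,380 ÷ 50 g/eq = 747.6 eq = 747.6 mol HCl.
Mass of HCl: 747.6 × 36.5 = 27,290 g.
Mass of 32.7% solution: 27,290 / 0.327 = 83,450 g.
Volume: 83,450 g ÷ 1.18 g/mL = 70,720 mL.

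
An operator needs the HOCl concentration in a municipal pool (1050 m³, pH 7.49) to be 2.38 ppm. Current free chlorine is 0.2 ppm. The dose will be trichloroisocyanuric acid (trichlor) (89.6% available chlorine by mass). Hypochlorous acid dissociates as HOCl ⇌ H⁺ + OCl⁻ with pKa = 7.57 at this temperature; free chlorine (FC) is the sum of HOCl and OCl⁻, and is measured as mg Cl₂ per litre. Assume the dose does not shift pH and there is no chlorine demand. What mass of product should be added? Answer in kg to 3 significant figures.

4.87 kg

Volume: 1050 m³ = 1,050,000 L.
[OCl⁻]/[HOCl] = 10^(pH − pKa) = 10^(7.49 − 7.57) = 0.8318; fraction as HOCl = 1/(1 + 0.8318) = 0.5459.
Free chlorine required for 2.38 ppm HOCl: 2.38 / 0.5459 = 4.36 ppm.
FC to add: 4.36 − 0.2 = 4.16 mg/L as Cl₂.
Cl₂ equivalent: 4.16 mg/L × 1,050,000 L = 4368 g.
Product at 89.6% available Cl: 4368 / 0.896 = 4875 g.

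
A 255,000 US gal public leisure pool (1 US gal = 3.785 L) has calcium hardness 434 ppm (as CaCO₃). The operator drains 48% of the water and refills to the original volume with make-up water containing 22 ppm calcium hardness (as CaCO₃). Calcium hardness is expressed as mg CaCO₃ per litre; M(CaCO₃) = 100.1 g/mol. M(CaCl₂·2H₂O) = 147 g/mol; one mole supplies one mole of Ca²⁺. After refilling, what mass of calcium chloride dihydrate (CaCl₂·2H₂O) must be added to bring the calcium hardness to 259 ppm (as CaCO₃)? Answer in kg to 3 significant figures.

Volume: 255,000 US gal × 3.785 L/gal = 965,175 L.
After draining 48% and refilling: 434 × 0.52 + 22 × 0.48 = 236.24 ppm.
Deficit to target: 259 − 236.24 = 22.76 mg/L.
As CaCO₃: 22.76 mg/L × 965,175 L = 21,970 g; ÷ 100.1 = 219.5 mol Ca²⁺.
Mass: 219.5 × 147 = 32,260 g.

32.3 kg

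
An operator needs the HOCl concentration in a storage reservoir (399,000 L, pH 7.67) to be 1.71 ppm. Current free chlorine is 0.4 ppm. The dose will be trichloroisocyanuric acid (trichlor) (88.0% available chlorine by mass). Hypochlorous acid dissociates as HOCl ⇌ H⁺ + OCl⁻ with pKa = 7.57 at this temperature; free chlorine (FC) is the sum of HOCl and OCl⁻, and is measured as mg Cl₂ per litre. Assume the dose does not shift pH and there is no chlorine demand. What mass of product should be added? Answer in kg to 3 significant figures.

1.57 kg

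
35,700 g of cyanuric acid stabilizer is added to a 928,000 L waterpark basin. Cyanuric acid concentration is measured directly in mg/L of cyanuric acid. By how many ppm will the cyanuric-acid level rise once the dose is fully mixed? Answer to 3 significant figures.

38.5 ppm

Rise: 35,700 g / 928,000 L × 1000 = 38.47 mg/L.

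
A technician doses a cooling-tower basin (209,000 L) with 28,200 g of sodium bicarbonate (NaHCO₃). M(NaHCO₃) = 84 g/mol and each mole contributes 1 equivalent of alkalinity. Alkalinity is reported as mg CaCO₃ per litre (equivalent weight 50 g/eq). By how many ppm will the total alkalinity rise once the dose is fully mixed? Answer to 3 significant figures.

80.3 ppm

Moles of NaHCO₃: 28,200 g ÷ 84 g/mol = 335.7 mol → 335.7 eq of alkalinity.
As CaCO₃: 335.7 eq × 50 g/eq = 16,790 g.
Rise: 16,790 g / 209,000 L × 1000 = 80.31 mg/L.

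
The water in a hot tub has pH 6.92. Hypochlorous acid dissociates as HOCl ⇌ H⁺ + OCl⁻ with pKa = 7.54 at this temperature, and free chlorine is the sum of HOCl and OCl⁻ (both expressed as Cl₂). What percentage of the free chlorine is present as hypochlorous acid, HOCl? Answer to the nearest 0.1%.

[OCl⁻]/[HOCl] = 10^(pH − pKa) = 10^(6.92 − 7.54) = 10^-0.62 = 0.2399.
Fraction as HOCl = 1 / (1 + 0.2399) = 0.8065.

80.7%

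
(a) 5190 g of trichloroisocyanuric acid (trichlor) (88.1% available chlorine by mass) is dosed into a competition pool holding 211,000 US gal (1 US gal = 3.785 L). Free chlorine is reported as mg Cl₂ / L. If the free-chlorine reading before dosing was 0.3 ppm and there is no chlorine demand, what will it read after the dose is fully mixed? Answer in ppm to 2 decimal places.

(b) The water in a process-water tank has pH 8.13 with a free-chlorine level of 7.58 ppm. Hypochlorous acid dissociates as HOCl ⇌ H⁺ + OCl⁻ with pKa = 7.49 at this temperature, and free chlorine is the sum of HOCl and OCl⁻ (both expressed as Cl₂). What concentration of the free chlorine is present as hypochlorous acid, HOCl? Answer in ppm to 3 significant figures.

(a) Volume: 211,000 US gal × 3.785 L/gal = 798,635 L.
(a) Available chlorine delivered: 5190 g × 0.881 = 4572 g as Cl₂.
(a) Concentration rise: 4572 g / 798,635 L = 5.725 mg/L = 5.73 ppm.
(a) Final FC: 0.3 + 5.73 = 6.03 ppm.

(b) [OCl⁻]/[HOCl] = 10^(pH − pKa) = 10^(8.13 − 7.49) = 10^0.64 = 4.365.
(b) Fraction as HOCl = 1 / (1 + 4.365) = 0.1864.
(b) HOCl = 0.1864 × 7.58 ppm = 1.413 ppm.

(a) 6.03 ppm; (b) 1.41 ppm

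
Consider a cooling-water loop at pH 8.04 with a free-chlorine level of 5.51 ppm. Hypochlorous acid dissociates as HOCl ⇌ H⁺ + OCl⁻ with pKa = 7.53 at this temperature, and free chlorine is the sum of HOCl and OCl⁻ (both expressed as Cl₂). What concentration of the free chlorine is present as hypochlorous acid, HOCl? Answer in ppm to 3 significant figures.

1.30 ppm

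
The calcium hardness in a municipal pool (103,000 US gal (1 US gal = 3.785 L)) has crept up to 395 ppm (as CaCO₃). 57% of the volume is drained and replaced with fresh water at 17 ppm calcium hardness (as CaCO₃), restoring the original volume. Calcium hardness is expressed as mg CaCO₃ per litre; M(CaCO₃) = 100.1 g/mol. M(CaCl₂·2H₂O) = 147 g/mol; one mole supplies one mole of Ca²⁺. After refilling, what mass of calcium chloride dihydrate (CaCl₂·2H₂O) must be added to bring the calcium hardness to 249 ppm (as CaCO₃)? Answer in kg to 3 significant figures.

39.8 kg

Volume: 103,000 US gal × 3.785 L/gal = 389,855 L.
After draining 57% and refilling: 395 × 0.43 + 17 × 0.57 = 179.54 ppm.
Deficit to target: 249 − 179.54 = 69.46 mg/L.
As CaCO₃: 69.46 mg/L × 389,855 L = 27,080 g; ÷ 100.1 = 270.5 mol Ca²⁺.
Mass: 270.5 × 147 = 39,770 g.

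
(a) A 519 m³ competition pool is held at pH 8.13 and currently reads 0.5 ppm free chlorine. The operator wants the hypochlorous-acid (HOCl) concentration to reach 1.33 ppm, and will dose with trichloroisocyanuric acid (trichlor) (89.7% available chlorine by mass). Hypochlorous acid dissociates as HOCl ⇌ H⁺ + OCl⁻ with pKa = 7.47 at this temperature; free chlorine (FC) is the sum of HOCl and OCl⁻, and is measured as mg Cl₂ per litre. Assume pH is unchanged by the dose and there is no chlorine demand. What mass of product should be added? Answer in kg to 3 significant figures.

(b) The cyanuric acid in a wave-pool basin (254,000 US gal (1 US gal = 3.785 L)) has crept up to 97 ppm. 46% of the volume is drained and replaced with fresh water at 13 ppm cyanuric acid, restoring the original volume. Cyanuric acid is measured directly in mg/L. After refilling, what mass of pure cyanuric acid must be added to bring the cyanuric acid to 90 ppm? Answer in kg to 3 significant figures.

(a) 4.00 kg; (b) 30.4 kg

(a) Volume: 519 m³ = 519,000 L.
(a) [OCl⁻]/[HOCl] = 10^(pH − pKa) = 10^(8.13 − 7.47) = 4.571; fraction as HOCl = 1/(1 + 4.571) = 0.1795.
(a) Free chlorine required for 1.33 ppm HOCl: 1.33 / 0.1795 = 7.409 ppm.
(a) FC to add: 7.409 − 0.5 = 6.909 mg/L as Cl₂.
(a) Cl₂ equivalent: 6.909 mg/L × 519,000 L = 3586 g.
(a) Product at 89.7% available Cl: 3586 / 0.897 = 3998 g.

(b) Volume: 254,000 US gal × 3.785 L/gal = 961,390 L.
(b) After draining 46% and refilling: 97 × 0.54 + 13 × 0.46 = 58.36 ppm.
(b) Deficit to target: 90 − 58.36 = 31.64 mg/L.
(b) Mass: 31.64 mg/L × 961,390 L = 30,420 g cyanuric acid.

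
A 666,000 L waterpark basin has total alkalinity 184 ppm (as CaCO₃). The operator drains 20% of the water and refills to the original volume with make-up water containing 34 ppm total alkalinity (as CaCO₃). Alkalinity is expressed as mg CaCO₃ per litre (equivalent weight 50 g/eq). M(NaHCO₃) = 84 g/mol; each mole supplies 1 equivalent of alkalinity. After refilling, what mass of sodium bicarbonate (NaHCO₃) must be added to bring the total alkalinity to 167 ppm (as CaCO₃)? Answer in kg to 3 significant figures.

14.5 kg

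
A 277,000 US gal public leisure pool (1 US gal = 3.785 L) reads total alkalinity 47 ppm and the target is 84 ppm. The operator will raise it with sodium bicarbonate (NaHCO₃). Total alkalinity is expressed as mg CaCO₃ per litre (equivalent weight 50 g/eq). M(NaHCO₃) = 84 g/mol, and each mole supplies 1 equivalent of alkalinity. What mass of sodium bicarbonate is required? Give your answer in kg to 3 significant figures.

65.2 kg

Volume: 277,000 US gal × 3.785 L/gal = 1,048,445 L.
Alkalinity to add: (84 − 47) = 37 mg/L as CaCO₃ × 1,048,445 L = 38,790 g as CaCO₃.
Equivalents: 38,790 g ÷ 50 g/eq = 775.8 eq.
NaHCO₃ supplies 1 eq per mole → 775.8 mol.
Mass: 775.8 mol × 84 g/mol = 65,170 g.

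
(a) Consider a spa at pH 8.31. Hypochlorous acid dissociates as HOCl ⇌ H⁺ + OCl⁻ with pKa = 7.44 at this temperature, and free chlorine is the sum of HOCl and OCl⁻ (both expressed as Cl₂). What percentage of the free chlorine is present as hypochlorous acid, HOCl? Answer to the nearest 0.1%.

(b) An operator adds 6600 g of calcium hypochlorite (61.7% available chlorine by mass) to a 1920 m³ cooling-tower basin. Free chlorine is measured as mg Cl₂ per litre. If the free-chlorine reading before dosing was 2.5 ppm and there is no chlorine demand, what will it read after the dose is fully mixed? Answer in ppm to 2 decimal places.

(a) 11.9%; (b) 4.62 ppm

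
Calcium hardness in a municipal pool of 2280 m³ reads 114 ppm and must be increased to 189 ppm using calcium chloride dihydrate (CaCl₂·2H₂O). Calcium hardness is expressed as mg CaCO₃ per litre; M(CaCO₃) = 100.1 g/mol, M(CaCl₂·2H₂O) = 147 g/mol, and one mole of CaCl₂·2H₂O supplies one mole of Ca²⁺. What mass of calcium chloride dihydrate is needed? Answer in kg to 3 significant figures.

251 kg

Volume: 2280 m³ = 2,280,000 L.
Hardness to add: (189 − 114) = 75 mg/L as CaCO₃ × 2,280,000 L = 171,000 g as CaCO₃.
Moles of Ca²⁺ (1 mol Ca²⁺ ≡ 1 mol CaCO₃): 171,000 / 100.1 g/mol = 1708 mol.
Mass of CaCl₂·2H₂O: 1708 × 147 = 251,100 g.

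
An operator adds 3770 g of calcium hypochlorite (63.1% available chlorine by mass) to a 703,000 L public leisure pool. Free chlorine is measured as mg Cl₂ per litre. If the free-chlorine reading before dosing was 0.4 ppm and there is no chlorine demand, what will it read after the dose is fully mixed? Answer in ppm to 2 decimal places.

Available chlorine delivered: 3770 g × 0.631 = 2379 g as Cl₂.
Concentration rise: 2379 g / 703,000 L = 3.384 mg/L = 3.38 ppm.
Final FC: 0.4 + 3.38 = 3.78 ppm.

3.78 ppm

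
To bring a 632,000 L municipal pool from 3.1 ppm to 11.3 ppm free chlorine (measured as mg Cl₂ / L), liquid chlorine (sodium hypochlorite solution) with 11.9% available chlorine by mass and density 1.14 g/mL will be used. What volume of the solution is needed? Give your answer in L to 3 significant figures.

Chlorine deficit: 11.3 − 3.1 = 8.2 ppm = 8.2 mg/L as Cl₂.
Cl₂ equivalent needed: 8.2 mg/L × 632,000 L = 5,182,000 mg = 5182 g.
Product at 11.9% available chlorine: 5182 / 0.119 = 43,550 g.
Volume at density 1.14 g/mL: 43,550 g ÷ 1.14 g/mL = 38,200 mL.

38.2 L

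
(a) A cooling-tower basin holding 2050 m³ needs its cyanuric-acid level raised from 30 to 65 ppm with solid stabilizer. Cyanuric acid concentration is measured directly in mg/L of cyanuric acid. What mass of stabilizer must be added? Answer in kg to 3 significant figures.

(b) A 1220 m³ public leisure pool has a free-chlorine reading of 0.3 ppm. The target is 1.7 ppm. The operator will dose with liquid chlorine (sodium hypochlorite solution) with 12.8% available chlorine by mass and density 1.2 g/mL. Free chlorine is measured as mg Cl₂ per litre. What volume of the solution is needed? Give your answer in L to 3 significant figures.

(a) 71.8 kg; (b) 11.1 L

(a) Volume: 2050 m³ = 2,050,000 L.
(a) CYA to add: (65 − 30) = 35 mg/L × 2,050,000 L = 71,750 g cyanuric acid.

(b) Volume: 1220 m³ = 1,220,000 L.
(b) Chlorine deficit: 1.7 − 0.3 = 1.4 ppm = 1.4 mg/L as Cl₂.
(b) Cl₂ equivalent needed: 1.4 mg/L × 1,220,000 L = 1,708,000 mg = 1708 g.
(b) Product at 12.8% available chlorine: 1708 / 0.128 = 13,340 g.
(b) Volume at density 1.2 g/mL: 13,340 g ÷ 1.2 g/mL = 11,120 mL.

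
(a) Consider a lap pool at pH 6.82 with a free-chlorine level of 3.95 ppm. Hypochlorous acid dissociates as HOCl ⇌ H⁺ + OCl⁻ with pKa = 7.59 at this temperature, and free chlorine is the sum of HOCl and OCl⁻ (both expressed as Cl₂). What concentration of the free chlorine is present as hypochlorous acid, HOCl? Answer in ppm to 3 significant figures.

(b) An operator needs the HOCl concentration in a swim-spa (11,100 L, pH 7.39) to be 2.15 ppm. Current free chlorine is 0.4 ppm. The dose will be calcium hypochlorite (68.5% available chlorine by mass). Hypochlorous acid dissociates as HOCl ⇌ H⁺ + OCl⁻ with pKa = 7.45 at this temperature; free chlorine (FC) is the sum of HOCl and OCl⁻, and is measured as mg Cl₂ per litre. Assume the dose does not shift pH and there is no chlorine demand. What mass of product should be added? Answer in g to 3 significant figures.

(a) 3.38 ppm; (b) 58.7 g

(a) [OCl⁻]/[HOCl] = 10^(pH − pKa) = 10^(6.82 − 7.59) = 10^-0.77 = 0.1698.
(a) Fraction as HOCl = 1 / (1 + 0.1698) = 0.8548.
(a) HOCl = 0.8548 × 3.95 ppm = 3.377 ppm.

(b) [OCl⁻]/[HOCl] = 10^(pH − pKa) = 10^(7.39 − 7.45) = 0.871; fraction as HOCl = 1/(1 + 0.871) = 0.5345.
(b) Free chlorine required for 2.15 ppm HOCl: 2.15 / 0.5345 = 4.023 ppm.
(b) FC to add: 4.023 − 0.4 = 3.623 mg/L as Cl₂.
(b) Cl₂ equivalent: 3.623 mg/L × 11,100 L = 40.21 g.
(b) Product at 68.5% available Cl: 40.21 / 0.685 = 58.7 g.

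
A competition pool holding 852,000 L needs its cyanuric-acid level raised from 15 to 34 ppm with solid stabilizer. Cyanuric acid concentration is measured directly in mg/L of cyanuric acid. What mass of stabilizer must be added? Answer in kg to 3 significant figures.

CYA to add: (34 − 15) = 19 mg/L × 852,000 L = 16,190 g cyanuric acid.

16.2 kg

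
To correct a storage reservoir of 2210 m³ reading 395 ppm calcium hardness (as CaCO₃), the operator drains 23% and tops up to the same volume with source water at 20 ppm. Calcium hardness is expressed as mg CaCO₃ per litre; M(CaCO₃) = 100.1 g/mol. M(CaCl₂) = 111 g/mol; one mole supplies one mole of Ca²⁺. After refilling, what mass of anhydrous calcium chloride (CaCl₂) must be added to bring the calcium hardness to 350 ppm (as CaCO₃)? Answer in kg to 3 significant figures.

Volume: 2210 m³ = 2,210,000 L.
After draining 23% and refilling: 395 × 0.77 + 20 × 0.23 = 308.75 ppm.
Deficit to target: 350 − 308.75 = 41.25 mg/L.
As CaCO₃: 41.25 mg/L × 2,210,000 L = 91,160 g; ÷ 100.1 = 910.7 mol Ca²⁺.
Mass: 910.7 × 111 = 101,100 g.

101 kg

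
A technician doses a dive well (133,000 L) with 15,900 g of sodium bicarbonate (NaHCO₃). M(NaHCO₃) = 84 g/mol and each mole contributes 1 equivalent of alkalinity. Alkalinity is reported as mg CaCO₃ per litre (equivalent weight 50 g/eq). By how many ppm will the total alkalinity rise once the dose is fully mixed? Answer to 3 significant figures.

Moles of NaHCO₃: 15,900 g ÷ 84 g/mol = 189.3 mol → 189.3 eq of alkalinity.
As CaCO₃: 189.3 eq × 50 g/eq = 9464 g.
Rise: 9464 g / 133,000 L × 1000 = 71.16 mg/L.

71.2 ppm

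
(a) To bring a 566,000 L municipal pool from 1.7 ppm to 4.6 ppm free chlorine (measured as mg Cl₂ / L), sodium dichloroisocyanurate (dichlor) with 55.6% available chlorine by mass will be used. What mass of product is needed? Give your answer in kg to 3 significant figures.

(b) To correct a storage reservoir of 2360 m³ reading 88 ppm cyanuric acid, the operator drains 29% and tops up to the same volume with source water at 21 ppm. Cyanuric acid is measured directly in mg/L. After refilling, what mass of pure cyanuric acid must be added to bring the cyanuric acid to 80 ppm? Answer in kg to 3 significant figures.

(a) Chlorine deficit: 4.6 − 1.7 = 2.9 ppm = 2.9 mg/L as Cl₂.
(a) Cl₂ equivalent needed: 2.9 mg/L × 566,000 L = 1,641,000 mg = 1641 g.
(a) Product at 55.6% available chlorine: 1641 / 0.556 = 2952 g.

(b) Volume: 2360 m³ = 2,360,000 L.
(b) After draining 29% and refilling: 88 × 0.71 + 21 × 0.29 = 68.57 ppm.
(b) Deficit to target: 80 − 68.57 = 11.43 mg/L.
(b) Mass: 11.43 mg/L × 2,360,000 L = 26,970 g cyanuric acid.

(a) 2.95 kg; (b) 27.0 kg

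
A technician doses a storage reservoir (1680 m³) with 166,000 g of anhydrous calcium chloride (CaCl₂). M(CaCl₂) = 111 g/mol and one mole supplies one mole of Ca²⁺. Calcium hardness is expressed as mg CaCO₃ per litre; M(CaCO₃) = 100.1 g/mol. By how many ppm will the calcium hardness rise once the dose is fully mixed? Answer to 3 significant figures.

Volume: 1680 m³ = 1,680,000 L.
Moles of Ca²⁺: 166,000 g ÷ 111 g/mol = 1495 mol.
As CaCO₃: 1495 mol × 100.1 g/mol = 149,700 g.
Rise: 149,700 g / 1,680,000 L × 1000 = 89.11 mg/L.

89.1 ppm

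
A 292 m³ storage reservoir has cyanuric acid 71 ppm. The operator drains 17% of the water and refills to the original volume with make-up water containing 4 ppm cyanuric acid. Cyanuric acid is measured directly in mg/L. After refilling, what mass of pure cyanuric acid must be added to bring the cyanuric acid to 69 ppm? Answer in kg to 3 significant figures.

2.74 kg

Volume: 292 m³ = 292,000 L.
After draining 17% and refilling: 71 × 0.83 + 4 × 0.17 = 59.61 ppm.
Deficit to target: 69 − 59.61 = 9.39 mg/L.
Mass: 9.39 mg/L × 292,000 L = 2742 g cyanuric acid.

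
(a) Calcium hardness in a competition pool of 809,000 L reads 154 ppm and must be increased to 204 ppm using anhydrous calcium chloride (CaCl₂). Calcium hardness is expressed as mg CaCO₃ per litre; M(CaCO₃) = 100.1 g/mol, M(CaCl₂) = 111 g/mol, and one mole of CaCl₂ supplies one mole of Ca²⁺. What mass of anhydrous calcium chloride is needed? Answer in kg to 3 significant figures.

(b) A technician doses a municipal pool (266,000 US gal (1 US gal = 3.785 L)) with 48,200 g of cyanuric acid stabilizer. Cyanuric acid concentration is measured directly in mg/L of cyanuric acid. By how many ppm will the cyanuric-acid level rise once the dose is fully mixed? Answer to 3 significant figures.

(a) Hardness to add: (204 − 154) = 50 mg/L as CaCO₃ × 809,000 L = 40,450 g as CaCO₃.
(a) Moles of Ca²⁺ (1 mol Ca²⁺ ≡ 1 mol CaCO₃): 40,450 / 100.1 g/mol = 404.1 mol.
(a) Mass of CaCl₂: 404.1 × 111 = 44,850 g.

(b) Volume: 266,000 US gal × 3.785 L/gal = 1,006,810 L.
(b) Rise: 48,200 g / 1,006,810 L × 1000 = 47.87 mg/L.

(a) 44.9 kg; (b) 47.9 ppm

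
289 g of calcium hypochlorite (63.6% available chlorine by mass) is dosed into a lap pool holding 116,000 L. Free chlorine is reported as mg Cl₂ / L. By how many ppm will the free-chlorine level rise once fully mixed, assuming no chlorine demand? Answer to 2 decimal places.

1.58 ppm

Available chlorine delivered: 289 g × 0.636 = 183.8 g as Cl₂.
Concentration rise: 183.8 g / 116,000 L = 1.585 mg/L = 1.58 ppm.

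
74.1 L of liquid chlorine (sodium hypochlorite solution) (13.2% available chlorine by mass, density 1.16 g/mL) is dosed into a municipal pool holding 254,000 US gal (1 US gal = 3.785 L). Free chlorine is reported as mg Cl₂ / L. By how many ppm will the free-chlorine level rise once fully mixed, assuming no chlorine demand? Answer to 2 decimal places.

11.80 ppm

Volume: 254,000 US gal × 3.785 L/gal = 961,390 L.
Mass of solution: 74.1 L × 1000 mL/L × 1.16 g/mL = 85,960 g.
Available chlorine delivered: 85,960 g × 0.132 = 11,350 g as Cl₂.
Concentration rise: 11,350 g / 961,390 L = 11.8 mg/L = 11.80 ppm.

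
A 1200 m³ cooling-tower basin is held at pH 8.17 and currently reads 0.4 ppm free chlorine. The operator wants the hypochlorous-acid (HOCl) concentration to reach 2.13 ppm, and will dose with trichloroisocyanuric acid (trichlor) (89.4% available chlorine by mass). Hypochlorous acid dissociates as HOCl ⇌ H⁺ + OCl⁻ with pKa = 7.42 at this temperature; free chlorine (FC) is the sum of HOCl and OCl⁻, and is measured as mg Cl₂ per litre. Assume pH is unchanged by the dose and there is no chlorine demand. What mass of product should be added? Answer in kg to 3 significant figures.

18.4 kg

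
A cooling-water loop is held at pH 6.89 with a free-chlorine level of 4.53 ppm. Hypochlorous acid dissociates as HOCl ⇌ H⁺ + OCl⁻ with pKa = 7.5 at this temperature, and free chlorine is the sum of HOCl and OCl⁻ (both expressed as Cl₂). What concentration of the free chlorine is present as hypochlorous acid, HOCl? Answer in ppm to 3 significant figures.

3.64 ppm

[OCl⁻]/[HOCl] = 10^(pH − pKa) = 10^(6.89 − 7.5) = 10^-0.61 = 0.2455.
Fraction as HOCl = 1 / (1 + 0.2455) = 0.8029.
HOCl = 0.8029 × 4.53 ppm = 3.637 ppm.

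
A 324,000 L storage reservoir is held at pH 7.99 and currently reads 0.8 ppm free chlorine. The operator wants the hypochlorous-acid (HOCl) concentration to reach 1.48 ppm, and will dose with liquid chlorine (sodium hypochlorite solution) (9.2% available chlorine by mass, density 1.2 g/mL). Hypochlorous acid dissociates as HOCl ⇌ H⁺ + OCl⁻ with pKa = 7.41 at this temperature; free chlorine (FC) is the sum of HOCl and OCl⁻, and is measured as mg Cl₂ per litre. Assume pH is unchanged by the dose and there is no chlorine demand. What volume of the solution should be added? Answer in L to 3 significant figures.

[OCl⁻]/[HOCl] = 10^(pH − pKa) = 10^(7.99 − 7.41) = 3.802; fraction as HOCl = 1/(1 + 3.802) = 0.2083.
Free chlorine required for 1.48 ppm HOCl: 1.48 / 0.2083 = 7.107 ppm.
FC to add: 7.107 − 0.8 = 6.307 mg/L as Cl₂.
Cl₂ equivalent: 6.307 mg/L × 324,000 L = 2043 g.
Product at 9.2% available Cl: 2043 / 0.092 = 22,210 g.
Volume: 22,210 g ÷ 1.2 g/mL = 18,510 mL.

18.5 L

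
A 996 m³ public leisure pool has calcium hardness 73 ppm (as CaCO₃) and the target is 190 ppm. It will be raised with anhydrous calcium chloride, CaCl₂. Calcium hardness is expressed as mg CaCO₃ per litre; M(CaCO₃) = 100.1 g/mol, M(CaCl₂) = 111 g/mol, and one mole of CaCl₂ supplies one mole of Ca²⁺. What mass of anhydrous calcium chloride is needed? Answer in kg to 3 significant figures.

Volume: 996 m³ = 996,000 L.
Hardness to add: (190 − 73) = 117 mg/L as CaCO₃ × 996,000 L = 116,500 g as CaCO₃.
Moles of Ca²⁺ (1 mol Ca²⁺ ≡ 1 mol CaCO₃): 116,500 / 100.1 g/mol = 1164 mol.
Mass of CaCl₂: 1164 × 111 = 129,200 g.

129 kg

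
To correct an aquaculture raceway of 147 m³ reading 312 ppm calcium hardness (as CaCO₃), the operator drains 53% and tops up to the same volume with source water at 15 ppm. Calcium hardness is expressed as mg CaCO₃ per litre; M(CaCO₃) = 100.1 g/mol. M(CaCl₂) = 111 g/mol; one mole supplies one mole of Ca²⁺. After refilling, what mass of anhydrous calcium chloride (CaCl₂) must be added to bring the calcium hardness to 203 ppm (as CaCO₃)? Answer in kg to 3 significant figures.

Volume: 147 m³ = 147,000 L.
After draining 53% and refilling: 312 × 0.47 + 15 × 0.53 = 154.59 ppm.
Deficit to target: 203 − 154.59 = 48.41 mg/L.
As CaCO₃: 48.41 mg/L × 147,000 L = 7116 g; ÷ 100.1 = 71.09 mol Ca²⁺.
Mass: 71.09 × 111 = 7891 g.

7.89 kg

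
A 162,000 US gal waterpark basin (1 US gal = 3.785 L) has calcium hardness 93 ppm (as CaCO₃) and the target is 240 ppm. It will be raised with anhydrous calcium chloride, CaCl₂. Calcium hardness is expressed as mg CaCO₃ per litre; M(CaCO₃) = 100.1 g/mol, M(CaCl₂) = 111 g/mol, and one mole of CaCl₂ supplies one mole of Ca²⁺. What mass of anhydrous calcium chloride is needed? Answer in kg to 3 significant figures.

100 kg

Volume: 162,000 US gal × 3.785 L/gal = 613,170 L.
Hardness to add: (240 − 93) = 147 mg/L as CaCO₃ × 613,170 L = 90,140 g as CaCO₃.
Moles of Ca²⁺ (1 mol Ca²⁺ ≡ 1 mol CaCO₃): 90,140 / 100.1 g/mol = 900.5 mol.
Mass of CaCl₂: 900.5 × 111 = 99,950 g.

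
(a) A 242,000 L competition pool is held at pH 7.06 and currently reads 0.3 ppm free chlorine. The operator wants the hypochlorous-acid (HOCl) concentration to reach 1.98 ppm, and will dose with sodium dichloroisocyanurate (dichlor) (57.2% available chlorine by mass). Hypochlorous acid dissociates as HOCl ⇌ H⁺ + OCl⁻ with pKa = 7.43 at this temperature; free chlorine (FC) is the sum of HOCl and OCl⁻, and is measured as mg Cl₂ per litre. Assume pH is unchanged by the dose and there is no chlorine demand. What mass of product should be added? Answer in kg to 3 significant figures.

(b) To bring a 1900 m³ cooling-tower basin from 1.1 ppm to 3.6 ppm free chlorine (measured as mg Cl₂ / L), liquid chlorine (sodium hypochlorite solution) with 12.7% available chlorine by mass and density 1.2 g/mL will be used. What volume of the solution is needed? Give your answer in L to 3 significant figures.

(a) 1.07 kg; (b) 31.2 L

(a) [OCl⁻]/[HOCl] = 10^(pH − pKa) = 10^(7.06 − 7.43) = 0.4266; fraction as HOCl = 1/(1 + 0.4266) = 0.701.
(a) Free chlorine required for 1.98 ppm HOCl: 1.98 / 0.701 = 2.825 ppm.
(a) FC to add: 2.825 − 0.3 = 2.525 mg/L as Cl₂.
(a) Cl₂ equivalent: 2.525 mg/L × 242,000 L = 611 g.
(a) Product at 57.2% available Cl: 611 / 0.572 = 1068 g.

(b) Volume: 1900 m³ = 1,900,000 L.
(b) Chlorine deficit: 3.6 − 1.1 = 2.5 ppm = 2.5 mg/L as Cl₂.
(b) Cl₂ equivalent needed: 2.5 mg/L × 1,900,000 L = 4,750,000 mg = 4750 g.
(b) Product at 12.7% available chlorine: 4750 / 0.127 = 37,400 g.
(b) Volume at density 1.2 g/mL: 37,400 g ÷ 1.2 g/mL = 31,170 mL.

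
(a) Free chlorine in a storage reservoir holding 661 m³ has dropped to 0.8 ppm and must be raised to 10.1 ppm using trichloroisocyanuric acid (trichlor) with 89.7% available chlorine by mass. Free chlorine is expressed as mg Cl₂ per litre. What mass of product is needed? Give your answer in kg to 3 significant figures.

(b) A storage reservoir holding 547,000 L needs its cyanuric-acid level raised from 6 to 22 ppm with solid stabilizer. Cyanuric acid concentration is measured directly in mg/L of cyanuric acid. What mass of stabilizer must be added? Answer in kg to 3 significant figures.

(a) Volume: 661 m³ = 661,000 L.
(a) Chlorine deficit: 10.1 − 0.8 = 9.3 ppm = 9.3 mg/L as Cl₂.
(a) Cl₂ equivalent needed: 9.3 mg/L × 661,000 L = 6,147,000 mg = 6147 g.
(a) Product at 89.7% available chlorine: 6147 / 0.897 = 6853 g.

(b) CYA to add: (22 − 6) = 16 mg/L × 547,000 L = 8752 g cyanuric acid.

(a) 6.85 kg; (b) 8.75 kg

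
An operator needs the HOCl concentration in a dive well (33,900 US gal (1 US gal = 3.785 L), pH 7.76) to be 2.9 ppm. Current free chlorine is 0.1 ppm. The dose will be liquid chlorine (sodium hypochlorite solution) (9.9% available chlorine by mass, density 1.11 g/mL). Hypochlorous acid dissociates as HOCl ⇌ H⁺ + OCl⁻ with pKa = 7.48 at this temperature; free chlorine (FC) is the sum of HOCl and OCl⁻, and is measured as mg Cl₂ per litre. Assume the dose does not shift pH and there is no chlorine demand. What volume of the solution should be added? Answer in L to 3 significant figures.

9.72 L

Volume: 33,900 US gal × 3.785 L/gal = 128,312 L.
[OCl⁻]/[HOCl] = 10^(pH − pKa) = 10^(7.76 − 7.48) = 1.905; fraction as HOCl = 1/(1 + 1.905) = 0.3442.
Free chlorine required for 2.9 ppm HOCl: 2.9 / 0.3442 = 8.426 ppm.
FC to add: 8.426 − 0.1 = 8.326 mg/L as Cl₂.
Cl₂ equivalent: 8.326 mg/L × 128,312 L = 1068 g.
Product at 9.9% available Cl: 1068 / 0.099 = 10,790 g.
Volume: 10,790 g ÷ 1.11 g/mL = 9722 mL.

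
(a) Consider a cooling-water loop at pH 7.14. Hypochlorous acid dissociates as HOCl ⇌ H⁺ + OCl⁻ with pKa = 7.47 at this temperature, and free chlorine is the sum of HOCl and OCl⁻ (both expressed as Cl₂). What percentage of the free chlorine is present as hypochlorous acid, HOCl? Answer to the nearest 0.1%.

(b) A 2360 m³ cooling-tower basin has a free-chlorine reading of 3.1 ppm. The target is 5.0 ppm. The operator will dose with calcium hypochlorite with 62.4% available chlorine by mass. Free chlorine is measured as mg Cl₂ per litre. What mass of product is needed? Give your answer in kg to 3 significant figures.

(a) [OCl⁻]/[HOCl] = 10^(pH − pKa) = 10^(7.14 − 7.47) = 10^-0.33 = 0.4677.
(a) Fraction as HOCl = 1 / (1 + 0.4677) = 0.6813.

(b) Volume: 2360 m³ = 2,360,000 L.
(b) Chlorine deficit: 5.0 − 3.1 = 1.9 ppm = 1.9 mg/L as Cl₂.
(b) Cl₂ equivalent needed: 1.9 mg/L × 2,360,000 L = 4,484,000 mg = 4484 g.
(b) Product at 62.4% available chlorine: 4484 / 0.624 = 7186 g.

(a) 68.1%; (b) 7.19 kg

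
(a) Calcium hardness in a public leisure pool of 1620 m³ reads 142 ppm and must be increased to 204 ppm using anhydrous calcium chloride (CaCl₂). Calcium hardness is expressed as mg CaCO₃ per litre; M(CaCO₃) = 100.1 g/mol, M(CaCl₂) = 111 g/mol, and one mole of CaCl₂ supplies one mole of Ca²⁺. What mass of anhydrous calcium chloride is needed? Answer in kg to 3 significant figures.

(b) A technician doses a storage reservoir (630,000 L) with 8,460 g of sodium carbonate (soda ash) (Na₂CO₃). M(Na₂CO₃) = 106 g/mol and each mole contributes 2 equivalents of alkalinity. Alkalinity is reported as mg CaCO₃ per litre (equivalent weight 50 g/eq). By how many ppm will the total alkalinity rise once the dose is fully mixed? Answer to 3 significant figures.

(a) 111 kg; (b) 12.7 ppm

(a) Volume: 1620 m³ = 1,620,000 L.
(a) Hardness to add: (204 − 142) = 62 mg/L as CaCO₃ × 1,620,000 L = 100,400 g as CaCO₃.
(a) Moles of Ca²⁺ (1 mol Ca²⁺ ≡ 1 mol CaCO₃): 100,400 / 100.1 g/mol = 1003 mol.
(a) Mass of CaCl₂: 1003 × 111 = 111,400 g.

(b) Moles of Na₂CO₃: 8,460 g ÷ 106 g/mol = 79.81 mol → 159.6 eq of alkalinity.
(b) As CaCO₃: 159.6 eq × 50 g/eq = 7981 g.
(b) Rise: 7981 g / 630,000 L × 1000 = 12.67 mg/L.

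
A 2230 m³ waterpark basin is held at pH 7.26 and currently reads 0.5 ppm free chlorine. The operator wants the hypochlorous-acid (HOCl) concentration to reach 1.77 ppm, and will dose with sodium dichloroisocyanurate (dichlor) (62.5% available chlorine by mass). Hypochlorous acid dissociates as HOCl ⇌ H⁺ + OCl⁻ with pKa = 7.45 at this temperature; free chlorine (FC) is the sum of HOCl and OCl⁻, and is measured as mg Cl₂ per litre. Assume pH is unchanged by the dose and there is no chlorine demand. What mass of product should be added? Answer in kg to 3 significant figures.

Volume: 2230 m³ = 2,230,000 L.
[OCl⁻]/[HOCl] = 10^(pH − pKa) = 10^(7.26 − 7.45) = 0.6457; fraction as HOCl = 1/(1 + 0.6457) = 0.6077.
Free chlorine required for 1.77 ppm HOCl: 1.77 / 0.6077 = 2.913 ppm.
FC to add: 2.913 − 0.5 = 2.413 mg/L as Cl₂.
Cl₂ equivalent: 2.413 mg/L × 2,230,000 L = 5381 g.
Product at 62.5% available Cl: 5381 / 0.625 = 8609 g.

8.61 kg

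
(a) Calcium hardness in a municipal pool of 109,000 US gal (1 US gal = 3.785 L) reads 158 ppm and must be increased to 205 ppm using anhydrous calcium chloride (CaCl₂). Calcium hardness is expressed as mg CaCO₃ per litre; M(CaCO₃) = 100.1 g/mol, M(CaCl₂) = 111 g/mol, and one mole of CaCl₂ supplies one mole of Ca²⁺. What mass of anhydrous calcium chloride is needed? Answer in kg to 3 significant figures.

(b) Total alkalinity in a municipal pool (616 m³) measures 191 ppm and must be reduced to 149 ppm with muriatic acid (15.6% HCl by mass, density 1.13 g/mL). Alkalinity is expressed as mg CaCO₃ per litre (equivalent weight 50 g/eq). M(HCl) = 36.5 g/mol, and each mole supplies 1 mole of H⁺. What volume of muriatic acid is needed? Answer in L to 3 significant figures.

(a) 21.5 kg; (b) 107 L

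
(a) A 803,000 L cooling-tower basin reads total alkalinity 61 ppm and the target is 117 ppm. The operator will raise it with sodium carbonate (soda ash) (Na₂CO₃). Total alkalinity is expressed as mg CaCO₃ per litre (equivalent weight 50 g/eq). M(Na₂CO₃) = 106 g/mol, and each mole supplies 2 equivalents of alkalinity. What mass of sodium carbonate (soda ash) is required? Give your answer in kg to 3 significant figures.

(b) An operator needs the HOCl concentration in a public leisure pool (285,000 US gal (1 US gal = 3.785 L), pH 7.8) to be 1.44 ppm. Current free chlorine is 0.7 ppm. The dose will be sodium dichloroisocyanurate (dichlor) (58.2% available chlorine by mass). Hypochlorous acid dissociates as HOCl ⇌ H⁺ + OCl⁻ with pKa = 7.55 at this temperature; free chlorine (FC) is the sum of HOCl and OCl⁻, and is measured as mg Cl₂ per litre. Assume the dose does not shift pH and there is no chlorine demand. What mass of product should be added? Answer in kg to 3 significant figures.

(a) Alkalinity to add: (117 − 61) = 56 mg/L as CaCO₃ × 803,000 L = 44,970 g as CaCO₃.
(a) Equivalents: 44,970 g ÷ 50 g/eq = 899.4 eq.
(a) Each mole of Na₂CO₃ supplies 2 eq, so 899.4 / 2 = 449.7 mol.
(a) Mass: 449.7 mol × 106 g/mol = 47,670 g.

(b) Volume: 285,000 US gal × 3.785 L/gal = 1,078,725 L.
(b) [OCl⁻]/[HOCl] = 10^(pH − pKa) = 10^(7.8 − 7.55) = 1.778; fraction as HOCl = 1/(1 + 1.778) = 0.3599.
(b) Free chlorine required for 1.44 ppm HOCl: 1.44 / 0.3599 = 4.001 ppm.
(b) FC to add: 4.001 − 0.7 = 3.301 mg/L as Cl₂.
(b) Cl₂ equivalent: 3.301 mg/L × 1,078,725 L = 3561 g.
(b) Product at 58.2% available Cl: 3561 / 0.582 = 6118 g.

(a) 47.7 kg; (b) 6.12 kg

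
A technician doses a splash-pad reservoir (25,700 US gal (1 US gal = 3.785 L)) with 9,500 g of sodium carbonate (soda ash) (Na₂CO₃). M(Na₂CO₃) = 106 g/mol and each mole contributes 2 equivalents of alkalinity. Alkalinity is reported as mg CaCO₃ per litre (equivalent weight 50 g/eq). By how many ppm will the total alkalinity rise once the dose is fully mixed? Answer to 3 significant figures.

92.1 ppm

Volume: 25,700 US gal × 3.785 L/gal = 97,274 L.
Moles of Na₂CO₃: 9,500 g ÷ 106 g/mol = 89.62 mol → 179.2 eq of alkalinity.
As CaCO₃: 179.2 eq × 50 g/eq = 8962 g.
Rise: 8962 g / 97,274 L × 1000 = 92.13 mg/L.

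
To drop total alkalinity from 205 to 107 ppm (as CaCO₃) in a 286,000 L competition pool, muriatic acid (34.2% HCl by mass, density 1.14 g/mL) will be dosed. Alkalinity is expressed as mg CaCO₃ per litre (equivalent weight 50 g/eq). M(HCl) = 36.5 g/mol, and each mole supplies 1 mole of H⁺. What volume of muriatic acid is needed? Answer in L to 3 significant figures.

52.5 L

Alkalinity to neutralize: (205 − 107) = 98 mg/L as CaCO₃ × 286,000 L = 28,030 g as CaCO₃.
Equivalents of H⁺ required: 28,030 ÷ 50 g/eq = 560.6 eq = 560.6 mol HCl.
Mass of HCl: 560.6 × 36.5 = 20,460 g.
Mass of 34.2% solution: 20,460 / 0.342 = 59,830 g.
Volume: 59,830 g ÷ 1.14 g/mL = 52,480 mL.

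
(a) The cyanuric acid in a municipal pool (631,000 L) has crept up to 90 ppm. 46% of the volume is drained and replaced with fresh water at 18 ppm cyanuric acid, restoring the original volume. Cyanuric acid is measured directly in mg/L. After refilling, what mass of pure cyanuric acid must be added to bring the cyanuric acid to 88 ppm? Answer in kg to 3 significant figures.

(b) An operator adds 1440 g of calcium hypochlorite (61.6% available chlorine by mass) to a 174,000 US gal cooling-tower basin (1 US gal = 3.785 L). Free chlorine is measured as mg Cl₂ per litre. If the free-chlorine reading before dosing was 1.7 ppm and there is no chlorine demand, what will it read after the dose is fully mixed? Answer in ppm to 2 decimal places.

(a) 19.6 kg; (b) 3.05 ppm

(a) After draining 46% and refilling: 90 × 0.54 + 18 × 0.46 = 56.88 ppm.
(a) Deficit to target: 88 − 56.88 = 31.12 mg/L.
(a) Mass: 31.12 mg/L × 631,000 L = 19,640 g cyanuric acid.

(b) Volume: 174,000 US gal × 3.785 L/gal = 658,590 L.
(b) Available chlorine delivered: 1440 g × 0.616 = 887 g as Cl₂.
(b) Concentration rise: 887 g / 658,590 L = 1.347 mg/L = 1.35 ppm.
(b) Final FC: 1.7 + 1.35 = 3.05 ppm.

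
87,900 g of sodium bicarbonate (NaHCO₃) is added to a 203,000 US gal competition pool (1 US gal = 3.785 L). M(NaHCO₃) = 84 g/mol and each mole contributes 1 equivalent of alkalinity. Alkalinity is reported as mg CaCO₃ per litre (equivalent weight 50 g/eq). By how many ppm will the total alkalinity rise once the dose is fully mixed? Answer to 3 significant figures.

Volume: 203,000 US gal × 3.785 L/gal = 768,355 L.
Moles of NaHCO₃: 87,900 g ÷ 84 g/mol = 1046 mol → 1046 eq of alkalinity.
As CaCO₃: 1046 eq × 50 g/eq = 52,320 g.
Rise: 52,320 g / 768,355 L × 1000 = 68.1 mg/L.

68.1 ppm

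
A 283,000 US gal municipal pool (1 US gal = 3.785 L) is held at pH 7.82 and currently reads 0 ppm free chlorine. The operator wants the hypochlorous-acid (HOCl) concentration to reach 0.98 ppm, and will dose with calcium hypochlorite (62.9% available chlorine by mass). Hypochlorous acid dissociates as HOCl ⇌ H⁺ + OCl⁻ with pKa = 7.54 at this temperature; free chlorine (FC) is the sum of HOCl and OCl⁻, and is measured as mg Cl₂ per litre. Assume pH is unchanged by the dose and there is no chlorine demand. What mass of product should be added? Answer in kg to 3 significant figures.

4.85 kg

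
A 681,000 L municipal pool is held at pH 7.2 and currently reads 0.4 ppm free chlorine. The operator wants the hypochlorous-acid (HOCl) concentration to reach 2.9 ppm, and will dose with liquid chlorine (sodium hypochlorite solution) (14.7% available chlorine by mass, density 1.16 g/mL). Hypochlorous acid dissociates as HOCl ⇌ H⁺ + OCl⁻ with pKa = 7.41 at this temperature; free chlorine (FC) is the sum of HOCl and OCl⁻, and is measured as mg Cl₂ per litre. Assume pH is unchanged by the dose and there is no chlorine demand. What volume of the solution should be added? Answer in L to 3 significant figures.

[OCl⁻]/[HOCl] = 10^(pH − pKa) = 10^(7.2 − 7.41) = 0.6166; fraction as HOCl = 1/(1 + 0.6166) = 0.6186.
Free chlorine required for 2.9 ppm HOCl: 2.9 / 0.6186 = 4.688 ppm.
FC to add: 4.688 − 0.4 = 4.288 mg/L as Cl₂.
Cl₂ equivalent: 4.288 mg/L × 681,000 L = 2920 g.
Product at 14.7% available Cl: 2920 / 0.147 = 19,870 g.
Volume: 19,870 g ÷ 1.16 g/mL = 17,130 mL.

17.1 L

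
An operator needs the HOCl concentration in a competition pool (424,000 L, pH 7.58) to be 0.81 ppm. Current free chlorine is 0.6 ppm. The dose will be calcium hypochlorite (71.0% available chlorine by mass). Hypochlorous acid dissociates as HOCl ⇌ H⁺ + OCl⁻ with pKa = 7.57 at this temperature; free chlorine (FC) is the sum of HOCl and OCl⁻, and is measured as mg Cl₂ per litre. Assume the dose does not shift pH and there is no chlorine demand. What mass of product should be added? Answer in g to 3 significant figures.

[OCl⁻]/[HOCl] = 10^(pH − pKa) = 10^(7.58 − 7.57) = 1.023; fraction as HOCl = 1/(1 + 1.023) = 0.4942.
Free chlorine required for 0.81 ppm HOCl: 0.81 / 0.4942 = 1.639 ppm.
FC to add: 1.639 − 0.6 = 1.039 mg/L as Cl₂.
Cl₂ equivalent: 1.039 mg/L × 424,000 L = 440.5 g.
Product at 71.0% available Cl: 440.5 / 0.71 = 620.4 g.

620 g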